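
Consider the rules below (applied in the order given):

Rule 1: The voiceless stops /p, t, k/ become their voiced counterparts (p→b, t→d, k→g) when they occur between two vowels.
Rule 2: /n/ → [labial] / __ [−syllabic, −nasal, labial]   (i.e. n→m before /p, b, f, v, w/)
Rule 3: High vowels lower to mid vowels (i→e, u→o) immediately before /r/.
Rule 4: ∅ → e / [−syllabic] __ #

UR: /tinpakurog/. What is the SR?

Rule 1 (intervocalic voicing): /k/ is a voiceless stop between vowels /a/ and /u/, so it voices to [g]. /tinpakurog/ → tinpagurog.
Rule 2 (nasal place assimilation): /n/ precedes the labial consonant /p/, so it assimilates in place to [m]. /tinpagurog/ → timpagurog.
Rule 3 (pre-rhotic lowering): /u/ is a high vowel immediately before /r/, so it lowers to [o]. /timpagurog/ → timpagorog.
Rule 4 (final e-epenthesis): the form ends in the consonant /g/, so [e] is inserted word-finally. /timpagorog/ → timpagoroge.

timpagoroge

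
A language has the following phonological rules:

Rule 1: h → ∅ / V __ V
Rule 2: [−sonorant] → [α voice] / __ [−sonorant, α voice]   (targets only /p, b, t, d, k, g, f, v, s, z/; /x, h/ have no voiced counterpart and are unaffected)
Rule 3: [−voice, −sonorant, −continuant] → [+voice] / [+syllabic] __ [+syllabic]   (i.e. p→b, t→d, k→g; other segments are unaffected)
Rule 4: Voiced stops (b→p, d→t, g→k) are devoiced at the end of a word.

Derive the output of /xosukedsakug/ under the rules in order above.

Rule 1 (intervocalic h-deletion): no segment meets the environment; /xosukedsakug/ is unchanged.
Rule 2 (regressive voicing assimilation): /d/ precedes the voiceless obstruent /s/, so it devoices to [t] by assimilation. /xosukedsakug/ → xosuketsakug.
Rule 3 (intervocalic voicing): /k/ is a voiceless stop between vowels /u/ and /e/, so it voices to [g]. /k/ is a voiceless stop between vowels /a/ and /u/, so it voices to [g]. /xosuketsakug/ → xosugetsagug.
Rule 4 (final devoicing): /g/ is a voiced stop in word-final position, so it devoices to [k]. /xosugetsagug/ → xosugetsaguk.

xosugetsaguk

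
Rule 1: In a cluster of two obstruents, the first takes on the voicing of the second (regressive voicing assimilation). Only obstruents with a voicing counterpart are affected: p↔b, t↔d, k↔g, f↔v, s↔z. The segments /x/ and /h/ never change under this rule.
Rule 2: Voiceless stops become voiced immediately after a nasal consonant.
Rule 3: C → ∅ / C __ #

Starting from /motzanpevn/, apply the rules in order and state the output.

modzanbev

Rule 1 (regressive voicing assimilation): /t/ precedes the voiced obstruent /z/, so it voices to [d] by assimilation. /motzanpevn/ → modzanpevn.
Rule 2 (post-nasal voicing): /p/ is a voiceless stop immediately after the nasal /n/, so it voices to [b]. /modzanpevn/ → modzanbevn.
Rule 3 (final cluster simplification): /n/ is the second consonant of a word-final cluster /vn/, so it deletes. /modzanbevn/ → modzanbev.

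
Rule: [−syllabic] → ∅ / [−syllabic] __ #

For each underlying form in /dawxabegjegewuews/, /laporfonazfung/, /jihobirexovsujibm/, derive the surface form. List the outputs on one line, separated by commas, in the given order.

/dawxabegjegewuews/: /s/ is the second consonant of a word-final cluster /ws/, so it deletes. → [dawxabegjegewuew].
/laporfonazfung/: /g/ is the second consonant of a word-final cluster /ng/, so it deletes. → [laporfonazfun].
/jihobirexovsujibm/: /m/ is the second consonant of a word-final cluster /bm/, so it deletes. → [jihobirexovsujib].

dawxabegjegewuew, laporfonazfun, jihobirexovsujib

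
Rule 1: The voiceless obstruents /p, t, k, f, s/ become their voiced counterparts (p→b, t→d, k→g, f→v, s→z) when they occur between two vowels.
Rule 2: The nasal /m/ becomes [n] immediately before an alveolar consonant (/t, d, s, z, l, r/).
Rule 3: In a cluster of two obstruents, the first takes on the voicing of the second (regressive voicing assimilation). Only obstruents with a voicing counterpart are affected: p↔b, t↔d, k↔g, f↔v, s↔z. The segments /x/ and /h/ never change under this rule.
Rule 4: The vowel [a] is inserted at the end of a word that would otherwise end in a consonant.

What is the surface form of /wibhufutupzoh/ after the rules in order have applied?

Rule 1 (intervocalic voicing): /f/ is a voiceless obstruent between vowels /u/ and /u/, so it voices to [v]. /t/ is a voiceless obstruent between vowels /u/ and /u/, so it voices to [d]. /wibhufutupzoh/ → wibhuvudupzoh.
Rule 2 (nasal place assimilation): no segment meets the environment; /wibhuvudupzoh/ is unchanged.
Rule 3 (regressive voicing assimilation): /b/ precedes the voiceless obstruent /h/, so it devoices to [p] by assimilation. /p/ precedes the voiced obstruent /z/, so it voices to [b] by assimilation. /wibhuvudupzoh/ → wiphuvudubzoh.
Rule 4 (final a-epenthesis): the form ends in the consonant /h/, so [a] is inserted word-finally. /wiphuvudubzoh/ → wiphuvudubzoha.

wiphuvudubzoha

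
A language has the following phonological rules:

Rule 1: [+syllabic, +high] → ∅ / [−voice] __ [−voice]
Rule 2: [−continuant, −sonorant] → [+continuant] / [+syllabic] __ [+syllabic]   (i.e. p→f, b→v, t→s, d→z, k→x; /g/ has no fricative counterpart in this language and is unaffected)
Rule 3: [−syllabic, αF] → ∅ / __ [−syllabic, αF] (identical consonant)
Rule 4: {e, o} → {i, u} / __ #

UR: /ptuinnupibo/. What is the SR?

Rule 1 (high vowel syncope): no segment meets the environment; /ptuinnupibo/ is unchanged.
Rule 2 (intervocalic spirantization): /p/ is a stop between vowels /u/ and /i/, so it spirantizes to the fricative [f]. /b/ is a stop between vowels /i/ and /o/, so it spirantizes to the fricative [v]. /ptuinnupibo/ → ptuinnufivo.
Rule 3 (degemination): /nn/ is a geminate; the first /n/ deletes. /ptuinnufivo/ → ptuinufivo.
Rule 4 (final vowel raising): /o/ is a mid vowel in word-final position, so it raises to [u]. /ptuinufivo/ → ptuinufivu.

ptuinufivu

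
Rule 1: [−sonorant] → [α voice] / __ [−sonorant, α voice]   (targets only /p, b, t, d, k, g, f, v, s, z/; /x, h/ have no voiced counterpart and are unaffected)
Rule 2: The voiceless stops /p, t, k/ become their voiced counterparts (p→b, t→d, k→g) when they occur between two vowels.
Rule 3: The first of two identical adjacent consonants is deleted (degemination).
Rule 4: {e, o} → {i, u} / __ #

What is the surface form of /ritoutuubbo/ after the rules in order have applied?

ridouduubu

Rule 1 (regressive voicing assimilation): no segment meets the environment; /ritoutuubbo/ is unchanged.
Rule 2 (intervocalic voicing): /t/ is a voiceless stop between vowels /i/ and /o/, so it voices to [d]. /t/ is a voiceless stop between vowels /u/ and /u/, so it voices to [d]. /ritoutuubbo/ → ridouduubbo.
Rule 3 (degemination): /bb/ is a geminate; the first /b/ deletes. /ridouduubbo/ → ridouduubo.
Rule 4 (final vowel raising): /o/ is a mid vowel in word-final position, so it raises to [u]. /ridouduubo/ → ridouduubu.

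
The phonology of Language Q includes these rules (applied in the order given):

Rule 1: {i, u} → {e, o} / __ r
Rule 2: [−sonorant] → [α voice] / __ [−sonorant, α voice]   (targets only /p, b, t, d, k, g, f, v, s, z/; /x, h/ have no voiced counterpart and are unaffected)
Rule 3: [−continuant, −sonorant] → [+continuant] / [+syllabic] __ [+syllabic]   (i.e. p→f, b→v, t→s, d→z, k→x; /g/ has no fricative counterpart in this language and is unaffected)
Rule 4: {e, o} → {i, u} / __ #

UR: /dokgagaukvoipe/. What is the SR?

doggagaugvoifi

Rule 1 (pre-rhotic lowering): no segment meets the environment; /dokgagaukvoipe/ is unchanged.
Rule 2 (regressive voicing assimilation): /k/ precedes the voiced obstruent /g/, so it voices to [g] by assimilation. /k/ precedes the voiced obstruent /v/, so it voices to [g] by assimilation. /dokgagaukvoipe/ → doggagaugvoipe.
Rule 3 (intervocalic spirantization): /p/ is a stop between vowels /i/ and /e/, so it spirantizes to the fricative [f]. /doggagaugvoipe/ → doggagaugvoife.
Rule 4 (final vowel raising): /e/ is a mid vowel in word-final position, so it raises to [i]. /doggagaugvoife/ → doggagaugvoifi.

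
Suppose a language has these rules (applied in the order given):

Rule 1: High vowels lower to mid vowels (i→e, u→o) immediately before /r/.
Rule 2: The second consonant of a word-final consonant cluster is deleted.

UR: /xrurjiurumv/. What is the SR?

Rule 1 (pre-rhotic lowering): /u/ is a high vowel immediately before /r/, so it lowers to [o]. /u/ is a high vowel immediately before /r/, so it lowers to [o]. /xrurjiurumv/ → xrorjiorumv.
Rule 2 (final cluster simplification): /v/ is the second consonant of a word-final cluster /mv/, so it deletes. /xrorjiorumv/ → xrorjiorum.

xrorjiorum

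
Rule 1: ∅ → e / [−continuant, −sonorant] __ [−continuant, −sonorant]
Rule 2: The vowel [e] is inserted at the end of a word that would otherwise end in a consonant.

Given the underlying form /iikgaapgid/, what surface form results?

Rule 1 (stop-cluster e-epenthesis): /k/ and /g/ form a stop–stop cluster, so [e] is inserted between them. /p/ and /g/ form a stop–stop cluster, so [e] is inserted between them. /iikgaapgid/ → iikegaapegid.
Rule 2 (final e-epenthesis): the form ends in the consonant /d/, so [e] is inserted word-finally. /iikegaapegid/ → iikegaapegide.

iikegaapegide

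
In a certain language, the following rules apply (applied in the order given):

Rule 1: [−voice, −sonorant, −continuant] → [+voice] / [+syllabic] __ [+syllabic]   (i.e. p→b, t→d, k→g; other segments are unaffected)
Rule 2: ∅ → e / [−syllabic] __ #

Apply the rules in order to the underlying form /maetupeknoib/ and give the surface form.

maedubeknoibe

Rule 1 (intervocalic voicing): /t/ is a voiceless stop between vowels /e/ and /u/, so it voices to [d]. /p/ is a voiceless stop between vowels /u/ and /e/, so it voices to [b]. /maetupeknoib/ → maedubeknoib.
Rule 2 (final e-epenthesis): the form ends in the consonant /b/, so [e] is inserted word-finally. /maedubeknoib/ → maedubeknoibe.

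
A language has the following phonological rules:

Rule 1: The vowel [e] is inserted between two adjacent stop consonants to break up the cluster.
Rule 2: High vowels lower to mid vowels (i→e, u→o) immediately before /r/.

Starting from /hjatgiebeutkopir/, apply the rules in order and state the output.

hjategiebeutekoper

Rule 1 (stop-cluster e-epenthesis): /t/ and /g/ form a stop–stop cluster, so [e] is inserted between them. /t/ and /k/ form a stop–stop cluster, so [e] is inserted between them. /hjatgiebeutkopir/ → hjategiebeutekopir.
Rule 2 (pre-rhotic lowering): /i/ is a high vowel immediately before /r/, so it lowers to [e]. /hjategiebeutekopir/ → hjategiebeutekoper.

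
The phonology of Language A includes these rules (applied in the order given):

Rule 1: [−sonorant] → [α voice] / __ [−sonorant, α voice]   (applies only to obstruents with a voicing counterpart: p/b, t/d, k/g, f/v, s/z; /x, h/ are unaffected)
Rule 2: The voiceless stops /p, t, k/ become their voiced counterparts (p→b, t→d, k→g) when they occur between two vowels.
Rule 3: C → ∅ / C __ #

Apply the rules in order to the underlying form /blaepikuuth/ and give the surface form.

blaebiguut

Rule 1 (regressive voicing assimilation): no segment meets the environment; /blaepikuuth/ is unchanged.
Rule 2 (intervocalic voicing): /p/ is a voiceless stop between vowels /e/ and /i/, so it voices to [b]. /k/ is a voiceless stop between vowels /i/ and /u/, so it voices to [g]. /blaepikuuth/ → blaebiguuth.
Rule 3 (final cluster simplification): /h/ is the second consonant of a word-final cluster /th/, so it deletes. /blaebiguuth/ → blaebiguut.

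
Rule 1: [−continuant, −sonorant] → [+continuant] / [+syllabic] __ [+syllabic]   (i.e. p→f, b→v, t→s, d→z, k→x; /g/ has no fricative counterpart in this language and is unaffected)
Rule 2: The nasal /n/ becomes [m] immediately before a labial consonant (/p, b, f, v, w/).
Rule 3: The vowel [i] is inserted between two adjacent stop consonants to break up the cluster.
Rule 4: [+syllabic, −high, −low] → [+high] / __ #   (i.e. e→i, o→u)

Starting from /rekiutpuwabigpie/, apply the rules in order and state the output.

rexiutipuwavigipii

Rule 1 (intervocalic spirantization): /k/ is a stop between vowels /e/ and /i/, so it spirantizes to the fricative [x]. /b/ is a stop between vowels /a/ and /i/, so it spirantizes to the fricative [v]. /rekiutpuwabigpie/ → rexiutpuwavigpie.
Rule 2 (nasal place assimilation): no segment meets the environment; /rexiutpuwavigpie/ is unchanged.
Rule 3 (stop-cluster i-epenthesis): /t/ and /p/ form a stop–stop cluster, so [i] is inserted between them. /g/ and /p/ form a stop–stop cluster, so [i] is inserted between them. /rexiutpuwavigpie/ → rexiutipuwavigipie.
Rule 4 (final vowel raising): /e/ is a mid vowel in word-final position, so it raises to [i]. /rexiutipuwavigipie/ → rexiutipuwavigipii.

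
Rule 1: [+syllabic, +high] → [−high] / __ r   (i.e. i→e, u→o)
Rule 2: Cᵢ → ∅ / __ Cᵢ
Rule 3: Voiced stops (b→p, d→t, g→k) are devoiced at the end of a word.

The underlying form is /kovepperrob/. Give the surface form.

koveperop

Rule 1 (pre-rhotic lowering): no segment meets the environment; /kovepperrob/ is unchanged.
Rule 2 (degemination): /pp/ is a geminate; the first /p/ deletes. /rr/ is a geminate; the first /r/ deletes. /kovepperrob/ → koveperob.
Rule 3 (final devoicing): /b/ is a voiced stop in word-final position, so it devoices to [p]. /koveperob/ → koveperop.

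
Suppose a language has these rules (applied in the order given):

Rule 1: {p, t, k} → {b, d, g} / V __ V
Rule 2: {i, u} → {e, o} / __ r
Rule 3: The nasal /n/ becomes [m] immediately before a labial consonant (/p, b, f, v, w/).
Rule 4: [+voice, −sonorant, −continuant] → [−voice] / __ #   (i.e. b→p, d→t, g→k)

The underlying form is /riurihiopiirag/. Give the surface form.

riorihiobierak

Rule 1 (intervocalic voicing): /p/ is a voiceless stop between vowels /o/ and /i/, so it voices to [b]. /riurihiopiirag/ → riurihiobiirag.
Rule 2 (pre-rhotic lowering): /u/ is a high vowel immediately before /r/, so it lowers to [o]. /i/ is a high vowel immediately before /r/, so it lowers to [e]. /riurihiobiirag/ → riorihiobierag.
Rule 3 (nasal place assimilation): no segment meets the environment; /riorihiobierag/ is unchanged.
Rule 4 (final devoicing): /g/ is a voiced stop in word-final position, so it devoices to [k]. /riorihiobierag/ → riorihiobierak.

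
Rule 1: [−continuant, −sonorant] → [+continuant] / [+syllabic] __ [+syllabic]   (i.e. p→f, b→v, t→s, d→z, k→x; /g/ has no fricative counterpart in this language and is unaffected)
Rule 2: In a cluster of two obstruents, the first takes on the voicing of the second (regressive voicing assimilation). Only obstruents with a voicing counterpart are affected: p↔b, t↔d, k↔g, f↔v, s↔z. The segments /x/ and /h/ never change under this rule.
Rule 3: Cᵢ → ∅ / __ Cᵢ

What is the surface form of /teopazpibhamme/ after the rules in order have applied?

teofaspiphame

Rule 1 (intervocalic spirantization): /p/ is a stop between vowels /o/ and /a/, so it spirantizes to the fricative [f]. /teopazpibhamme/ → teofazpibhamme.
Rule 2 (regressive voicing assimilation): /z/ precedes the voiceless obstruent /p/, so it devoices to [s] by assimilation. /b/ precedes the voiceless obstruent /h/, so it devoices to [p] by assimilation. /teofazpibhamme/ → teofaspiphamme.
Rule 3 (degemination): /mm/ is a geminate; the first /m/ deletes. /teofaspiphamme/ → teofaspiphame.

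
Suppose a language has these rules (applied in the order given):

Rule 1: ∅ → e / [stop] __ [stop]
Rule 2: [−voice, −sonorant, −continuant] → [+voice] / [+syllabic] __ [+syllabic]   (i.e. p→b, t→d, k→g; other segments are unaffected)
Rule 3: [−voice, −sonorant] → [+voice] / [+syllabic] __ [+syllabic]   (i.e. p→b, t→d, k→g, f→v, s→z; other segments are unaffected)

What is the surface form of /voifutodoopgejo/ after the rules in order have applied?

voivudodoobegejo

Rule 1 (stop-cluster e-epenthesis): /p/ and /g/ form a stop–stop cluster, so [e] is inserted between them. /voifutodoopgejo/ → voifutodoopegejo.
Rule 2 (intervocalic voicing): /t/ is a voiceless stop between vowels /u/ and /o/, so it voices to [d]. /p/ is a voiceless stop between vowels /o/ and /e/, so it voices to [b]. /voifutodoopegejo/ → voifudodoobegejo.
Rule 3 (intervocalic voicing): /f/ is a voiceless obstruent between vowels /i/ and /u/, so it voices to [v]. /voifudodoobegejo/ → voivudodoobegejo.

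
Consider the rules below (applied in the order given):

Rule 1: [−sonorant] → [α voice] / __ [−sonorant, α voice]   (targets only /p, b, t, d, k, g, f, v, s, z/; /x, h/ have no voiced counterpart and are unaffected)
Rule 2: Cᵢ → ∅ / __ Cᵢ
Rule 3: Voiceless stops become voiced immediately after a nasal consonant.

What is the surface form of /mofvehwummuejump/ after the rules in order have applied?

movehwumuejumb

Rule 1 (regressive voicing assimilation): /f/ precedes the voiced obstruent /v/, so it voices to [v] by assimilation. /mofvehwummuejump/ → movvehwummuejump.
Rule 2 (degemination): /vv/ is a geminate; the first /v/ deletes. /mm/ is a geminate; the first /m/ deletes. /movvehwummuejump/ → movehwumuejump.
Rule 3 (post-nasal voicing): /p/ is a voiceless stop immediately after the nasal /m/, so it voices to [b]. /movehwumuejump/ → movehwumuejumb.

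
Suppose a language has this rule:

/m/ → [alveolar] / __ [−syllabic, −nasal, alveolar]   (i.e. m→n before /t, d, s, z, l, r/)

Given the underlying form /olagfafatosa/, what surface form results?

olagfafatosa

No segment of /olagfafatosa/ meets the structural description of the rule, so the form surfaces unchanged.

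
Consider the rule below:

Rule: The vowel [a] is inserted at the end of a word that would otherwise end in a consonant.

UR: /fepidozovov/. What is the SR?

the form ends in the consonant /v/, so [a] is inserted word-finally.
Surface form: [fepidozovova].

fepidozovova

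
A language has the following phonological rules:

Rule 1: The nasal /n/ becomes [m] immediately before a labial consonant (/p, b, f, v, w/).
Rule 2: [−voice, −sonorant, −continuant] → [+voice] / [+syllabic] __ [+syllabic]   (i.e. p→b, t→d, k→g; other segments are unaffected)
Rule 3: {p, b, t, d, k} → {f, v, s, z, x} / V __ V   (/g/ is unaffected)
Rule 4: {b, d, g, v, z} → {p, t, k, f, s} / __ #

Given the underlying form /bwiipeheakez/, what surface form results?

bwiiveheages

Rule 1 (nasal place assimilation): no segment meets the environment; /bwiipeheakez/ is unchanged.
Rule 2 (intervocalic voicing): /p/ is a voiceless stop between vowels /i/ and /e/, so it voices to [b]. /k/ is a voiceless stop between vowels /a/ and /e/, so it voices to [g]. /bwiipeheakez/ → bwiibeheagez.
Rule 3 (intervocalic spirantization): /b/ is a stop between vowels /i/ and /e/, so it spirantizes to the fricative [v]. /bwiibeheagez/ → bwiiveheagez.
Rule 4 (final devoicing): /z/ is a voiced obstruent in word-final position, so it devoices to [s]. /bwiiveheagez/ → bwiiveheages.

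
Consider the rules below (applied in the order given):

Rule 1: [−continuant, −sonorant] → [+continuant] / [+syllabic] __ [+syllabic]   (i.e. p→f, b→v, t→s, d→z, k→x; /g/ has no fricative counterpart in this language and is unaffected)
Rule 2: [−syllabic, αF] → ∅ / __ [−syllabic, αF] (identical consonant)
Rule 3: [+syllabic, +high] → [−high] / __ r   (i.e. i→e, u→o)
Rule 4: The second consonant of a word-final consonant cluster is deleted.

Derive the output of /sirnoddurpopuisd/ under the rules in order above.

Rule 1 (intervocalic spirantization): /p/ is a stop between vowels /o/ and /u/, so it spirantizes to the fricative [f]. /sirnoddurpopuisd/ → sirnoddurpofuisd.
Rule 2 (degemination): /dd/ is a geminate; the first /d/ deletes. /sirnoddurpofuisd/ → sirnodurpofuisd.
Rule 3 (pre-rhotic lowering): /i/ is a high vowel immediately before /r/, so it lowers to [e]. /u/ is a high vowel immediately before /r/, so it lowers to [o]. /sirnodurpofuisd/ → sernodorpofuisd.
Rule 4 (final cluster simplification): /d/ is the second consonant of a word-final cluster /sd/, so it deletes. /sernodorpofuisd/ → sernodorpofuis.

sernodorpofuis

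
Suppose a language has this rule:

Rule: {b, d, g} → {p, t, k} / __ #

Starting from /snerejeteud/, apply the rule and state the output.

snerejeteut

/d/ is a voiced stop in word-final position, so it devoices to [t].
Surface form: [snerejeteut].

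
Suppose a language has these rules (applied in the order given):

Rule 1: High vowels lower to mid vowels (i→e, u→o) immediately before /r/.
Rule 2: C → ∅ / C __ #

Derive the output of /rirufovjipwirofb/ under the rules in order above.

rerufovjipwerof

Rule 1 (pre-rhotic lowering): /i/ is a high vowel immediately before /r/, so it lowers to [e]. /i/ is a high vowel immediately before /r/, so it lowers to [e]. /rirufovjipwirofb/ → rerufovjipwerofb.
Rule 2 (final cluster simplification): /b/ is the second consonant of a word-final cluster /fb/, so it deletes. /rerufovjipwerofb/ → rerufovjipwerof.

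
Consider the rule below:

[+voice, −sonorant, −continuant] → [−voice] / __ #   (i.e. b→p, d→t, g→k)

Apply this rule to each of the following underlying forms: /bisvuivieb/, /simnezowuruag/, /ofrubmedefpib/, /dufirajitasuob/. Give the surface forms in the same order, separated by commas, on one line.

bisvuiviep, simnezowuruak, ofrubmedefpip, dufirajitasuop

/bisvuivieb/: /b/ is a voiced stop in word-final position, so it devoices to [p]. → [bisvuiviep].
/simnezowuruag/: /g/ is a voiced stop in word-final position, so it devoices to [k]. → [simnezowuruak].
/ofrubmedefpib/: /b/ is a voiced stop in word-final position, so it devoices to [p]. → [ofrubmedefpip].
/dufirajitasuob/: /b/ is a voiced stop in word-final position, so it devoices to [p]. → [dufirajitasuop].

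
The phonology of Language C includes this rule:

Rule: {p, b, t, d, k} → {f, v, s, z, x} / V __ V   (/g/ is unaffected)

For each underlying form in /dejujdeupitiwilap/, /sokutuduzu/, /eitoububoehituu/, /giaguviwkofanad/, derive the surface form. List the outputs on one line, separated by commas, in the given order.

/dejujdeupitiwilap/: /p/ is a stop between vowels /u/ and /i/, so it spirantizes to the fricative [f]. /t/ is a stop between vowels /i/ and /i/, so it spirantizes to the fricative [s]. → [dejujdeufisiwilap].
/sokutuduzu/: /k/ is a stop between vowels /o/ and /u/, so it spirantizes to the fricative [x]. /t/ is a stop between vowels /u/ and /u/, so it spirantizes to the fricative [s]. /d/ is a stop between vowels /u/ and /u/, so it spirantizes to the fricative [z]. → [soxusuzuzu].
/eitoububoehituu/: /t/ is a stop between vowels /i/ and /o/, so it spirantizes to the fricative [s]. /b/ is a stop between vowels /u/ and /u/, so it spirantizes to the fricative [v]. /b/ is a stop between vowels /u/ and /o/, so it spirantizes to the fricative [v]. /t/ is a stop between vowels /i/ and /u/, so it spirantizes to the fricative [s]. → [eisouvuvoehisuu].
/giaguviwkofanad/: the rule's environment is not met; surfaces unchanged as [giaguviwkofanad].

dejujdeufisiwilap, soxusuzuzu, eisouvuvoehisuu, giaguviwkofanad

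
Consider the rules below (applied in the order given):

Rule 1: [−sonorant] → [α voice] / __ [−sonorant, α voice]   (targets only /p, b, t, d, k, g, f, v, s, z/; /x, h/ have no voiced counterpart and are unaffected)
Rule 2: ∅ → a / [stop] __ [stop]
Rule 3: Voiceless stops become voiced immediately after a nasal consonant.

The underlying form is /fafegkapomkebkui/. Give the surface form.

Rule 1 (regressive voicing assimilation): /g/ precedes the voiceless obstruent /k/, so it devoices to [k] by assimilation. /b/ precedes the voiceless obstruent /k/, so it devoices to [p] by assimilation. /fafegkapomkebkui/ → fafekkapomkepkui.
Rule 2 (stop-cluster a-epenthesis): /k/ and /k/ form a stop–stop cluster, so [a] is inserted between them. /p/ and /k/ form a stop–stop cluster, so [a] is inserted between them. /fafekkapomkepkui/ → fafekakapomkepakui.
Rule 3 (post-nasal voicing): /k/ is a voiceless stop immediately after the nasal /m/, so it voices to [g]. /fafekakapomkepakui/ → fafekakapomgepakui.

fafekakapomgepakui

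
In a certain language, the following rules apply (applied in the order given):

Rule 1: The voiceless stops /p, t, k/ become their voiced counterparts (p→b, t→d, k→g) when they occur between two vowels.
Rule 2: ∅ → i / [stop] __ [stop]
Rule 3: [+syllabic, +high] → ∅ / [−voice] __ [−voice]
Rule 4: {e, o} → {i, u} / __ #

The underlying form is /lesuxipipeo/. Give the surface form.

lesxibibeu

Rule 1 (intervocalic voicing): /p/ is a voiceless stop between vowels /i/ and /i/, so it voices to [b]. /p/ is a voiceless stop between vowels /i/ and /e/, so it voices to [b]. /lesuxipipeo/ → lesuxibibeo.
Rule 2 (stop-cluster i-epenthesis): no segment meets the environment; /lesuxibibeo/ is unchanged.
Rule 3 (high vowel syncope): /u/ is a high vowel flanked by voiceless consonants /s/ and /x/, so it deletes. /lesuxibibeo/ → lesxibibeo.
Rule 4 (final vowel raising): /o/ is a mid vowel in word-final position, so it raises to [u]. /lesxibibeo/ → lesxibibeu.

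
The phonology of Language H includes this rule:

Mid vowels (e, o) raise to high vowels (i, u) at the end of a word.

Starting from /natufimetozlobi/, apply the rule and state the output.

No segment of /natufimetozlobi/ meets the structural description of the rule, so the form surfaces unchanged.

natufimetozlobi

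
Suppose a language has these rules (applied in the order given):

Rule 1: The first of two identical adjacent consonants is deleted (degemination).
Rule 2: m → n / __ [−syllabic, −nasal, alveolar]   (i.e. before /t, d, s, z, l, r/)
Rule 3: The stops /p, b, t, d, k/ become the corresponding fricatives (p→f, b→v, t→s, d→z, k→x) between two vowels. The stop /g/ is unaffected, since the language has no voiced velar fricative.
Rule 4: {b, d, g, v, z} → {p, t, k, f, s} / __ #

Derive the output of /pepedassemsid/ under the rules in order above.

Rule 1 (degemination): /ss/ is a geminate; the first /s/ deletes. /pepedassemsid/ → pepedasemsid.
Rule 2 (nasal place assimilation): /m/ precedes the alveolar consonant /s/, so it assimilates in place to [n]. /pepedasemsid/ → pepedasensid.
Rule 3 (intervocalic spirantization): /p/ is a stop between vowels /e/ and /e/, so it spirantizes to the fricative [f]. /d/ is a stop between vowels /e/ and /a/, so it spirantizes to the fricative [z]. /pepedasensid/ → pefezasensid.
Rule 4 (final devoicing): /d/ is a voiced obstruent in word-final position, so it devoices to [t]. /pefezasensid/ → pefezasensit.

pefezasensit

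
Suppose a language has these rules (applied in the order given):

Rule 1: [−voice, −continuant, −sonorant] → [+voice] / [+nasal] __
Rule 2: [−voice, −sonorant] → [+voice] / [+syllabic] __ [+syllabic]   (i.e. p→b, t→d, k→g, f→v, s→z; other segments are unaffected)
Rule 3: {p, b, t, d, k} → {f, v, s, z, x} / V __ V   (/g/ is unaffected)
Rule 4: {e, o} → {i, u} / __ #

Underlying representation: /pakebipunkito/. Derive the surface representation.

pagevivungizu

Rule 1 (post-nasal voicing): /k/ is a voiceless stop immediately after the nasal /n/, so it voices to [g]. /pakebipunkito/ → pakebipungito.
Rule 2 (intervocalic voicing): /k/ is a voiceless obstruent between vowels /a/ and /e/, so it voices to [g]. /p/ is a voiceless obstruent between vowels /i/ and /u/, so it voices to [b]. /t/ is a voiceless obstruent between vowels /i/ and /o/, so it voices to [d]. /pakebipungito/ → pagebibungido.
Rule 3 (intervocalic spirantization): /b/ is a stop between vowels /e/ and /i/, so it spirantizes to the fricative [v]. /b/ is a stop between vowels /i/ and /u/, so it spirantizes to the fricative [v]. /d/ is a stop between vowels /i/ and /o/, so it spirantizes to the fricative [z]. /pagebibungido/ → pagevivungizo.
Rule 4 (final vowel raising): /o/ is a mid vowel in word-final position, so it raises to [u]. /pagevivungizo/ → pagevivungizu.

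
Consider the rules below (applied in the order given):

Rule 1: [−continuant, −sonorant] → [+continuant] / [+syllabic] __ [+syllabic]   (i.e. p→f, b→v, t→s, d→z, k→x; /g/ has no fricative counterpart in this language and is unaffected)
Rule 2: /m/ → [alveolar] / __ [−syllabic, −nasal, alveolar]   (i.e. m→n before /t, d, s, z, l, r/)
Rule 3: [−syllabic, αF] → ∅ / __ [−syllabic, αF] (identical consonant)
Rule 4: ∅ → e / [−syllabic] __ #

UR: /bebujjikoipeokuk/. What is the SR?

Rule 1 (intervocalic spirantization): /b/ is a stop between vowels /e/ and /u/, so it spirantizes to the fricative [v]. /k/ is a stop between vowels /i/ and /o/, so it spirantizes to the fricative [x]. /p/ is a stop between vowels /i/ and /e/, so it spirantizes to the fricative [f]. /k/ is a stop between vowels /o/ and /u/, so it spirantizes to the fricative [x]. /bebujjikoipeokuk/ → bevujjixoifeoxuk.
Rule 2 (nasal place assimilation): no segment meets the environment; /bevujjixoifeoxuk/ is unchanged.
Rule 3 (degemination): /jj/ is a geminate; the first /j/ deletes. /bevujjixoifeoxuk/ → bevujixoifeoxuk.
Rule 4 (final e-epenthesis): the form ends in the consonant /k/, so [e] is inserted word-finally. /bevujixoifeoxuk/ → bevujixoifeoxuke.

bevujixoifeoxuke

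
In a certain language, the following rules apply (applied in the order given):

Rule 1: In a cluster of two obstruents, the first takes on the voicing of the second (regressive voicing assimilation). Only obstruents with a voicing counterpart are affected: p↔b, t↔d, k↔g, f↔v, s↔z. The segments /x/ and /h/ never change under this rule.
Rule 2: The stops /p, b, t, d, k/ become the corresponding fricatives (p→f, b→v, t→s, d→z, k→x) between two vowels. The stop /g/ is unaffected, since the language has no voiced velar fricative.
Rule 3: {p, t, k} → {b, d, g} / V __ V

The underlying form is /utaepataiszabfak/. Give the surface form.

Rule 1 (regressive voicing assimilation): /s/ precedes the voiced obstruent /z/, so it voices to [z] by assimilation. /b/ precedes the voiceless obstruent /f/, so it devoices to [p] by assimilation. /utaepataiszabfak/ → utaepataizzapfak.
Rule 2 (intervocalic spirantization): /t/ is a stop between vowels /u/ and /a/, so it spirantizes to the fricative [s]. /p/ is a stop between vowels /e/ and /a/, so it spirantizes to the fricative [f]. /t/ is a stop between vowels /a/ and /a/, so it spirantizes to the fricative [s]. /utaepataizzapfak/ → usaefasaizzapfak.
Rule 3 (intervocalic voicing): no segment meets the environment; /usaefasaizzapfak/ is unchanged.

usaefasaizzapfak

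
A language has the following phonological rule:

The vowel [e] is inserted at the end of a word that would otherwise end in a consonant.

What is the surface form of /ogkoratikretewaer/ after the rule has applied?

the form ends in the consonant /r/, so [e] is inserted word-finally.
Surface form: [ogkoratikretewaere].

ogkoratikretewaere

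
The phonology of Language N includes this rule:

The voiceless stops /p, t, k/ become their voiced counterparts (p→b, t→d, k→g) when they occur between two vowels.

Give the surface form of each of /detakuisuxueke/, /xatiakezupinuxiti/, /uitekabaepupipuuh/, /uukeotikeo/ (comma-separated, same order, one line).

/detakuisuxueke/: /t/ is a voiceless stop between vowels /e/ and /a/, so it voices to [d]. /k/ is a voiceless stop between vowels /a/ and /u/, so it voices to [g]. /k/ is a voiceless stop between vowels /e/ and /e/, so it voices to [g]. → [dedaguisuxuege].
/xatiakezupinuxiti/: /t/ is a voiceless stop between vowels /a/ and /i/, so it voices to [d]. /k/ is a voiceless stop between vowels /a/ and /e/, so it voices to [g]. /p/ is a voiceless stop between vowels /u/ and /i/, so it voices to [b]. /t/ is a voiceless stop between vowels /i/ and /i/, so it voices to [d]. → [xadiagezubinuxidi].
/uitekabaepupipuuh/: /t/ is a voiceless stop between vowels /i/ and /e/, so it voices to [d]. /k/ is a voiceless stop between vowels /e/ and /a/, so it voices to [g]. /p/ is a voiceless stop between vowels /e/ and /u/, so it voices to [b]. /p/ is a voiceless stop between vowels /u/ and /i/, so it voices to [b]. /p/ is a voiceless stop between vowels /i/ and /u/, so it voices to [b]. → [uidegabaebubibuuh].
/uukeotikeo/: /k/ is a voiceless stop between vowels /u/ and /e/, so it voices to [g]. /t/ is a voiceless stop between vowels /o/ and /i/, so it voices to [d]. /k/ is a voiceless stop between vowels /i/ and /e/, so it voices to [g]. → [uugeodigeo].

dedaguisuxuege, xadiagezubinuxidi, uidegabaebubibuuh, uugeodigeo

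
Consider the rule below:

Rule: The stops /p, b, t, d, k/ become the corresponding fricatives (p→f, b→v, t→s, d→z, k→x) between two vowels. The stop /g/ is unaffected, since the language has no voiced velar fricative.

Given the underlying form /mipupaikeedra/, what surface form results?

mifufaixeedra

/p/ is a stop between vowels /i/ and /u/, so it spirantizes to the fricative [f].
/p/ is a stop between vowels /u/ and /a/, so it spirantizes to the fricative [f].
/k/ is a stop between vowels /i/ and /e/, so it spirantizes to the fricative [x].
Surface form: [mifufaixeedra].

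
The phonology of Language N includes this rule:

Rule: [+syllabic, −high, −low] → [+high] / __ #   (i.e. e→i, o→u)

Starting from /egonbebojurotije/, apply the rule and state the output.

/e/ is a mid vowel in word-final position, so it raises to [i].
Surface form: [egonbebojurotiji].

egonbebojurotiji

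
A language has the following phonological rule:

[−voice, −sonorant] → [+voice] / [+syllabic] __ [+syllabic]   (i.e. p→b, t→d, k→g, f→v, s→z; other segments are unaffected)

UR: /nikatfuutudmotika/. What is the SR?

nigatfuududmodiga

/k/ is a voiceless obstruent between vowels /i/ and /a/, so it voices to [g].
/t/ is a voiceless obstruent between vowels /u/ and /u/, so it voices to [d].
/t/ is a voiceless obstruent between vowels /o/ and /i/, so it voices to [d].
/k/ is a voiceless obstruent between vowels /i/ and /a/, so it voices to [g].
The other instances of /t/, /f/ do not occur in the required environment and remain unchanged.
Surface form: [nigatfuududmodiga].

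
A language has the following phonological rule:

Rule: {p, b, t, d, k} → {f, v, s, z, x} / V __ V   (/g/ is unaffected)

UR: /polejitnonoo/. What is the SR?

No segment of /polejitnonoo/ meets the structural description of the rule, so the form surfaces unchanged.

polejitnonoo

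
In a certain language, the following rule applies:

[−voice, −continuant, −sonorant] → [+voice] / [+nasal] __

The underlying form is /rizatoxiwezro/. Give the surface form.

No segment of /rizatoxiwezro/ meets the structural description of the rule, so the form surfaces unchanged.

rizatoxiwezro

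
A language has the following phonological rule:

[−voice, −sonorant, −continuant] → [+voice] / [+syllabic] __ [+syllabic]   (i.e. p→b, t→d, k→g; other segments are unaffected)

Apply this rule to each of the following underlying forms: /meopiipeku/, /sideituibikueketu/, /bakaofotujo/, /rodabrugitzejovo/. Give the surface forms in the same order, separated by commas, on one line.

meobiibegu, sideiduibiguegedu, bagaofodujo, rodabrugitzejovo

/meopiipeku/: /p/ is a voiceless stop between vowels /o/ and /i/, so it voices to [b]. /p/ is a voiceless stop between vowels /i/ and /e/, so it voices to [b]. /k/ is a voiceless stop between vowels /e/ and /u/, so it voices to [g]. → [meobiibegu].
/sideituibikueketu/: /t/ is a voiceless stop between vowels /i/ and /u/, so it voices to [d]. /k/ is a voiceless stop between vowels /i/ and /u/, so it voices to [g]. /k/ is a voiceless stop between vowels /e/ and /e/, so it voices to [g]. /t/ is a voiceless stop between vowels /e/ and /u/, so it voices to [d]. → [sideiduibiguegedu].
/bakaofotujo/: /k/ is a voiceless stop between vowels /a/ and /a/, so it voices to [g]. /t/ is a voiceless stop between vowels /o/ and /u/, so it voices to [d]. → [bagaofodujo].
/rodabrugitzejovo/: the rule's environment is not met; surfaces unchanged as [rodabrugitzejovo].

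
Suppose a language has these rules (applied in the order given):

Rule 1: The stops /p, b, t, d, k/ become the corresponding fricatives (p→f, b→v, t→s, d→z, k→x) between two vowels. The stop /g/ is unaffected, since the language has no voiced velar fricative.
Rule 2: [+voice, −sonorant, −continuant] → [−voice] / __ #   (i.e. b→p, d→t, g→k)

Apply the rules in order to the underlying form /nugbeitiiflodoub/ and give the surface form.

Rule 1 (intervocalic spirantization): /t/ is a stop between vowels /i/ and /i/, so it spirantizes to the fricative [s]. /d/ is a stop between vowels /o/ and /o/, so it spirantizes to the fricative [z]. /nugbeitiiflodoub/ → nugbeisiiflozoub.
Rule 2 (final devoicing): /b/ is a voiced stop in word-final position, so it devoices to [p]. /nugbeisiiflozoub/ → nugbeisiiflozoup.

nugbeisiiflozoup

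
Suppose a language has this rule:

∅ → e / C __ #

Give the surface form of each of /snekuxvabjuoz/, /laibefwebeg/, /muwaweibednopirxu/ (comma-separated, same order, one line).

/snekuxvabjuoz/: the form ends in the consonant /z/, so [e] is inserted word-finally. → [snekuxvabjuoze].
/laibefwebeg/: the form ends in the consonant /g/, so [e] is inserted word-finally. → [laibefwebege].
/muwaweibednopirxu/: the rule's environment is not met; surfaces unchanged as [muwaweibednopirxu].

snekuxvabjuoze, laibefwebege, muwaweibednopirxu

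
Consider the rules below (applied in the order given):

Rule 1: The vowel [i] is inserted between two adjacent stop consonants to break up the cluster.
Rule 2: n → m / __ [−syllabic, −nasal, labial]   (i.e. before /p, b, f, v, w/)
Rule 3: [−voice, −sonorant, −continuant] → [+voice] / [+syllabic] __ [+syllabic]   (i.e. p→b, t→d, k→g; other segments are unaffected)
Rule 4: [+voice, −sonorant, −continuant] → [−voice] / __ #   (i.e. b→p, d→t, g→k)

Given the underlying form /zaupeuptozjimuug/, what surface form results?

Rule 1 (stop-cluster i-epenthesis): /p/ and /t/ form a stop–stop cluster, so [i] is inserted between them. /zaupeuptozjimuug/ → zaupeupitozjimuug.
Rule 2 (nasal place assimilation): no segment meets the environment; /zaupeupitozjimuug/ is unchanged.
Rule 3 (intervocalic voicing): /p/ is a voiceless stop between vowels /u/ and /e/, so it voices to [b]. /p/ is a voiceless stop between vowels /u/ and /i/, so it voices to [b]. /t/ is a voiceless stop between vowels /i/ and /o/, so it voices to [d]. /zaupeupitozjimuug/ → zaubeubidozjimuug.
Rule 4 (final devoicing): /g/ is a voiced stop in word-final position, so it devoices to [k]. /zaubeubidozjimuug/ → zaubeubidozjimuuk.

zaubeubidozjimuuk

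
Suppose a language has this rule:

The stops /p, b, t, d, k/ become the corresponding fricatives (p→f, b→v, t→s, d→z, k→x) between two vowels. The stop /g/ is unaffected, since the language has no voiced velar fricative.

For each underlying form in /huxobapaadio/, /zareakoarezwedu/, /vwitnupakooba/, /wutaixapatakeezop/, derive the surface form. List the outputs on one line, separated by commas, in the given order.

/huxobapaadio/: /b/ is a stop between vowels /o/ and /a/, so it spirantizes to the fricative [v]. /p/ is a stop between vowels /a/ and /a/, so it spirantizes to the fricative [f]. /d/ is a stop between vowels /a/ and /i/, so it spirantizes to the fricative [z]. → [huxovafaazio].
/zareakoarezwedu/: /k/ is a stop between vowels /a/ and /o/, so it spirantizes to the fricative [x]. /d/ is a stop between vowels /e/ and /u/, so it spirantizes to the fricative [z]. → [zareaxoarezwezu].
/vwitnupakooba/: /p/ is a stop between vowels /u/ and /a/, so it spirantizes to the fricative [f]. /k/ is a stop between vowels /a/ and /o/, so it spirantizes to the fricative [x]. /b/ is a stop between vowels /o/ and /a/, so it spirantizes to the fricative [v]. → [vwitnufaxoova].
/wutaixapatakeezop/: /t/ is a stop between vowels /u/ and /a/, so it spirantizes to the fricative [s]. /p/ is a stop between vowels /a/ and /a/, so it spirantizes to the fricative [f]. /t/ is a stop between vowels /a/ and /a/, so it spirantizes to the fricative [s]. /k/ is a stop between vowels /a/ and /e/, so it spirantizes to the fricative [x]. → [wusaixafasaxeezop].

huxovafaazio, zareaxoarezwezu, vwitnufaxoova, wusaixafasaxeezop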